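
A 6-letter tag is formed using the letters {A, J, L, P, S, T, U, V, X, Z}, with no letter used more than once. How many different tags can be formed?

151200

This is a permutation of 6 out of 10: P(10,6) = 10!/4!.
10 × 9 × 8 × 7 × 6 × 5 = 151200.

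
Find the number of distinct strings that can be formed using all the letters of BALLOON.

BALLOON has 7 letters with L appearing twice and O appearing twice.
So there are 7! / (2!·2!) = 1260 distinguishable arrangements.

1260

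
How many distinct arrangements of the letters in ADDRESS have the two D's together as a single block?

360

Treat the 2 copies of D as a single block. The multiset to arrange is then {DD, A, E, R, S, S}, 6 items in all.
That gives (6)!/(2!) = 360 arrangements.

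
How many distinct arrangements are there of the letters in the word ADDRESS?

ADDRESS has 7 letters with D appearing twice and S appearing twice.
The number of distinct arrangements is 7!/(2!·2!) = 5040/4 = 1260.

1260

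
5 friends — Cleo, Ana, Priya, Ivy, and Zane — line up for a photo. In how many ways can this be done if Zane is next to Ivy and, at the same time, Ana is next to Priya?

24

Treat {Zane,Ivy} as one block (2 orders) and {Ana,Priya} as another (2 orders).
That leaves 3 units to arrange: 2 × 2 × 3! = 4 × 6 = 24.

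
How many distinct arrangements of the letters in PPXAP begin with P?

12

Fix P in the first position and arrange the remaining 4 letters.
Those 4 letters have P appearing twice, giving (4)!/(2!) = 12.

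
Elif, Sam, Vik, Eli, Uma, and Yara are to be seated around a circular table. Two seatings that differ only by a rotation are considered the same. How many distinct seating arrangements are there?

120

Around a circle, 6 distinct people have 6!/6 = (5)! = 120 rotationally distinct seatings.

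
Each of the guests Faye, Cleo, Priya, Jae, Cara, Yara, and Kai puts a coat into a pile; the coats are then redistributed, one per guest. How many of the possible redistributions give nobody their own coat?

Let Aᵢ be the assignments in which guest i gets their own coat. We want the size of the complement of A₁∪…∪A_7.
By inclusion–exclusion this is Σ_{j=0}^{7} (−1)^j C(7,j)·(7−j)!.
Computing: 5040 − 5040 + 2520 − 840 + 210 − 42 + 7 − 1 = 1854.

1854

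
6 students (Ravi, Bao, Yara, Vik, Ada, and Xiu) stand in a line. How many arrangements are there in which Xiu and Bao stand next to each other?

240

Place the 4 others and the Xiu-Bao pair as 5 objects in a line; the pair has 2 internal arrangements.
That gives 2 × 5! = 2 × 120 = 240.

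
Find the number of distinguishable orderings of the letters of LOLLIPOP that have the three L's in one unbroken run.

180

Treat the 3 copies of L as a single block. The multiset to arrange is then {LLL, I, O, O, P, P}, 6 items in all.
That gives (6)!/(2!·2!) = 180 arrangements.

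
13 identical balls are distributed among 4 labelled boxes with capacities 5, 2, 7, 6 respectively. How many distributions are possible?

Without the upper bounds there are C(16,3) = 560 ways to split 13 among 4 boxes.
Subtract solutions that violate a single cap (substitute x_i' = x_i − (cap_i+1)): x_1 ≥ 6 gives C(10,3) = 120; x_2 ≥ 3 gives C(13,3) = 286; x_3 ≥ 8 gives C(8,3) = 56; x_4 ≥ 7 gives C(9,3) = 84. Together 546.
Add back pairs where two caps are both exceeded: 35 + 0 + 1 + 10 + 20 + 0 = 66.
By inclusion–exclusion the count is 560 − 546 + 66 = 80.

80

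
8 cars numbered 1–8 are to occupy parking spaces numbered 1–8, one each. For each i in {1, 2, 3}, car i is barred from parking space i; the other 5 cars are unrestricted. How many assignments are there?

Let Aᵢ (for i ∈ {1, 2, 3}) be the placements that put car i in its forbidden parking space. Any j of these fix j positions, leaving (8−j)! ways to fill the rest, and there are C(3,j) ways to pick which j.
By inclusion–exclusion, the number of valid placements is Σ_{j=0}^{3} (−1)^j C(3,j)·(8−j)!.
Computing: 40320 − 15120 + 2160 − 120 = 27240.

27240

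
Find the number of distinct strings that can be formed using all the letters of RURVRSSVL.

Letter multiplicities in RURVRSSVL: L×1, R×3, S×2, U×1, V×2.
Dividing 9! = 362880 by 3!·2!·2! = 24 for the repeated letters gives 15120.

15120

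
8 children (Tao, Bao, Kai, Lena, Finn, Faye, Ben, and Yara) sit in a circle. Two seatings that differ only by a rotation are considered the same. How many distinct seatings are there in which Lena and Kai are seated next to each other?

Glue Lena and Kai into a block (2 internal orders). Seating 7 units around a circle gives (6)! arrangements.
So 2 × (6)! = 2 × 720 = 1440.

1440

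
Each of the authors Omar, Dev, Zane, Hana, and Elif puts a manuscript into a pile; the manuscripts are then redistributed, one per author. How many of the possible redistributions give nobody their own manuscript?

44

Count assignments avoiding every fixed point. For any j of the 5 authors fixed to their own manuscript, the other 5−j can be arranged in (5−j)! ways.
By inclusion–exclusion this is Σ_{j=0}^{5} (−1)^j C(5,j)·(5−j)!.
Computing: 120 − 120 + 60 − 20 + 5 − 1 = 44.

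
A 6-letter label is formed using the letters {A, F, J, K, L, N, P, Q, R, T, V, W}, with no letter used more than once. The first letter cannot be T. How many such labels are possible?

The first letter has 12−1 = 11 choices (anything except T).
The remaining 5 letters are filled from the other 11 symbols without repetition: 11 × 10 × 9 × 8 × 7 = 55440.
Total: 11 × 55440 = 609840.

609840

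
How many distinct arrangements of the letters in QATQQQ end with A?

Fix A in the last position and arrange the remaining 5 letters.
Those 5 letters have Q appearing 4 times, giving (5)!/(4!) = 5.

5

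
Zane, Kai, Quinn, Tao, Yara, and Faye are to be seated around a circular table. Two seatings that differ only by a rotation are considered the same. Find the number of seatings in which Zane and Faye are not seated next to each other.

Without the restriction there are (5)! = 120 seatings.
Those with Zane next to Faye: fuse the pair into one unit and seat 5 units around a circle — 2·(4)! = 48.
Subtracting, 120 − 48 = 72.

72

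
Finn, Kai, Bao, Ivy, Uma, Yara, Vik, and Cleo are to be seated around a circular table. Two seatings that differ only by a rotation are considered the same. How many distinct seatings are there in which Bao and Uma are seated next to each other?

Treat {Bao, Uma} as one unit (2 internal orders) and seat the resulting 7 units around the table: (6)! circular arrangements.
So 2 × (6)! = 2 × 720 = 1440.

1440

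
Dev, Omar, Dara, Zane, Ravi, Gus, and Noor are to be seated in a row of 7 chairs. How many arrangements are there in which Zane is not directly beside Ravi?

3600

Of the 7! = 5040 arrangements, those with Zane and Ravi adjacent number 2 × 6! = 1440 (treat the pair as a block with 2 internal orders).
Complementary counting: 5040 − 1440 = 3600.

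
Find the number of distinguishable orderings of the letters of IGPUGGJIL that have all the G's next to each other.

2520

Treat the 3 copies of G as a single block. The multiset to arrange is then {GGG, I, I, J, L, P, U}, 7 items in all.
That gives (7)!/(2!) = 2520 arrangements.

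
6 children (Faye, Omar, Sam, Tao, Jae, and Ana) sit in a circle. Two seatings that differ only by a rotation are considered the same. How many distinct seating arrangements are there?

Fix one person's seat to break rotational symmetry; the remaining 5 people can be arranged in (5)! = 120 ways.

120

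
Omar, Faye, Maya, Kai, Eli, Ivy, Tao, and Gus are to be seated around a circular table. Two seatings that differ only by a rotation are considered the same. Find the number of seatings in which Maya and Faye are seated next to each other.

Glue Maya and Faye into a block (2 internal orders). Seating 7 units around a circle gives (6)! arrangements.
So 2 × (6)! = 2 × 720 = 1440.

1440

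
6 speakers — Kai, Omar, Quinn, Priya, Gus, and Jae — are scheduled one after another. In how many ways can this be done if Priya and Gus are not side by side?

Of the 6! = 720 arrangements, those with Priya and Gus adjacent number 2 × 5! = 240 (treat the pair as a block with 2 internal orders).
So 720 − 240 = 480 arrangements keep them apart.

480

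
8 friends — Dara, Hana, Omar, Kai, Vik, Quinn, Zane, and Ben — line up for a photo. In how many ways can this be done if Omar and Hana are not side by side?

30240

There are 8! = 40320 arrangements in all. If Omar and Hana are adjacent, merging them into one block gives 2·(7)! = 10080 arrangements.
So 40320 − 10080 = 30240 arrangements keep them apart.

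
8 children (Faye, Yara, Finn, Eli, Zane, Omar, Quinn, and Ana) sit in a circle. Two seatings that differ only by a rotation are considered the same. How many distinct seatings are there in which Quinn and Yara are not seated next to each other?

Without the restriction there are (7)! = 5040 seatings.
Those with Quinn next to Yara: fuse the pair into one unit and seat 7 units around a circle — 2·(6)! = 1440.
Subtracting, 5040 − 1440 = 3600.

3600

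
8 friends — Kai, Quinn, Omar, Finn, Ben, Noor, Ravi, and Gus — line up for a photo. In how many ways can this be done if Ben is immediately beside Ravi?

10080

Glue Ben and Ravi into one block (2 internal orders), leaving 7 units to arrange in a row.
That gives 2 × 7! = 2 × 5040 = 10080.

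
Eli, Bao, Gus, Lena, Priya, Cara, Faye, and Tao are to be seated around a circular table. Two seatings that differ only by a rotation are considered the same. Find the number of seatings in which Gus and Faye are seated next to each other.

1440

Treat {Gus, Faye} as one unit (2 internal orders) and seat the resulting 7 units around the table: (6)! circular arrangements.
So 2 × (6)! = 2 × 720 = 1440.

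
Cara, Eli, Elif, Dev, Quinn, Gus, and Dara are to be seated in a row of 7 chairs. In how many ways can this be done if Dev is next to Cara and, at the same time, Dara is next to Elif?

480

Treat {Dev,Cara} as one block (2 orders) and {Dara,Elif} as another (2 orders).
That leaves 5 units to arrange: 2 × 2 × 5! = 4 × 120 = 480.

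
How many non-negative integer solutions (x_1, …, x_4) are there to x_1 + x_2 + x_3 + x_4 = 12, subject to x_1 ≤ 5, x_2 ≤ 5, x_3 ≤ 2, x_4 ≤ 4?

By stars and bars, unrestricted non-negative solutions to x_1+…+x_4 = 12 number C(12+3,3) = 455.
Subtract solutions that violate a single cap (substitute x_i' = x_i − (cap_i+1)): x_1 ≥ 6 gives C(9,3) = 84; x_2 ≥ 6 gives C(9,3) = 84; x_3 ≥ 3 gives C(12,3) = 220; x_4 ≥ 5 gives C(10,3) = 120. Together 508.
Add back pairs where two caps are both exceeded: 1 + 20 + 4 + 20 + 4 + 35 = 84.
By inclusion–exclusion the count is 455 − 508 + 84 = 31.

31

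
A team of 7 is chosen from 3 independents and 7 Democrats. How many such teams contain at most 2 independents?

85

Split by how many independents are chosen (0 through 2).
Sum: C(3,0)·C(7,7) + C(3,1)·C(7,6) + C(3,2)·C(7,5) = 1 + 21 + 63 = 85.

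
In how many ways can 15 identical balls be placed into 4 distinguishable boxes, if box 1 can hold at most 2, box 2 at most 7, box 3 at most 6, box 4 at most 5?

46

By stars and bars, unrestricted non-negative solutions to x_1+…+x_4 = 15 number C(15+3,3) = 816.
Subtract solutions that violate a single cap (substitute x_i' = x_i − (cap_i+1)): x_1 ≥ 3 gives C(15,3) = 455; x_2 ≥ 8 gives C(10,3) = 120; x_3 ≥ 7 gives C(11,3) = 165; x_4 ≥ 6 gives C(12,3) = 220. Together 960.
Add back pairs where two caps are both exceeded: 35 + 56 + 84 + 1 + 4 + 10 = 190.
By inclusion–exclusion the count is 816 − 960 + 190 = 46.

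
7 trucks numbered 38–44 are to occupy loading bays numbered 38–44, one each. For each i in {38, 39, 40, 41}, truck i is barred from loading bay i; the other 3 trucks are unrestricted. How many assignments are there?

2790

Let Aᵢ (for 38 ≤ i ≤ 41) be the placements that put truck i in its forbidden loading bay. Any j of these fix j positions, leaving (7−j)! ways to fill the rest, and there are C(4,j) ways to pick which j.
By inclusion–exclusion, the number of valid placements is Σ_{j=0}^{4} (−1)^j C(4,j)·(7−j)!.
Computing: 5040 − 2880 + 720 − 96 + 6 = 2790.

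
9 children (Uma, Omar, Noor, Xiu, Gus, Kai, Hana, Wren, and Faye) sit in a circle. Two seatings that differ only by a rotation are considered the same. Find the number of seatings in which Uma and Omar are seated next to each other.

10080

Glue Uma and Omar into a block (2 internal orders). Seating 8 units around a circle gives (7)! arrangements.
So 2 × (7)! = 2 × 5040 = 10080.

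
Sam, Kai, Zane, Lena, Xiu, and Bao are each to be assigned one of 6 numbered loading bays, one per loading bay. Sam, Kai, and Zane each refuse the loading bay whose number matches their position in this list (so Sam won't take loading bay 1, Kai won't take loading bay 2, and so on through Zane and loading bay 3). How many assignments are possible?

426

Let Aᵢ (for i ∈ {1, 2, 3}) be the placements that put person i in their forbidden loading bay. Any j of these fix j positions, leaving (6−j)! ways to fill the rest, and there are C(3,j) ways to pick which j.
By inclusion–exclusion, the number of valid placements is Σ_{j=0}^{3} (−1)^j C(3,j)·(6−j)!.
Computing: 720 − 360 + 72 − 6 = 426.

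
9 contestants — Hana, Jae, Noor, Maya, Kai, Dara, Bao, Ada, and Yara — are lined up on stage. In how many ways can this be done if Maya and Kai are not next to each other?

There are 9! = 362880 arrangements in all. If Maya and Kai are adjacent, merging them into one block gives 2·(8)! = 80640 arrangements.
Complementary counting: 362880 − 80640 = 282240.

282240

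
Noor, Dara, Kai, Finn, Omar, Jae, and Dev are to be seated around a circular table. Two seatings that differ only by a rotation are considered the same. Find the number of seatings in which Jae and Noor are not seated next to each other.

480

All circular seatings of 7 people number (6)! = 720.
Seatings with Jae beside Noor: treat them as a block with 2 internal orders, giving 2 × (5)! = 240.
Subtracting, 720 − 240 = 480.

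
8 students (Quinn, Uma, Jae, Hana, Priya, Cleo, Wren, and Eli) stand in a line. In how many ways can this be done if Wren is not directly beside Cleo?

Of the 8! = 40320 arrangements, those with Wren and Cleo adjacent number 2 × 7! = 10080 (treat the pair as a block with 2 internal orders).
So 40320 − 10080 = 30240 arrangements keep them apart.

30240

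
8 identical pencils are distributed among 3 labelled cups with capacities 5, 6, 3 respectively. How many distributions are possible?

21

By stars and bars, unrestricted non-negative solutions to x_1+…+x_3 = 8 number C(8+2,2) = 45.
Subtract solutions that violate a single cap (substitute x_i' = x_i − (cap_i+1)): x_1 ≥ 6 gives C(4,2) = 6; x_2 ≥ 7 gives C(3,2) = 3; x_3 ≥ 4 gives C(6,2) = 15. Together 24.
No two caps can be exceeded simultaneously, so the pair terms are all 0.
By inclusion–exclusion the count is 45 − 24 + 0 = 21.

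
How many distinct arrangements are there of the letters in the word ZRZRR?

The 5 letters of ZRZRR have repeats: R appearing 3 times and Z appearing twice.
Dividing 5! = 120 by 3!·2! = 12 for the repeated letters gives 10.

10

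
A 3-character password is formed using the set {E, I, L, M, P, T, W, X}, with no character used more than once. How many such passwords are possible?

336

This is a permutation of 3 out of 8: P(8,3) = 8!/5!.
That product is 8 × 7 × 6 = 336.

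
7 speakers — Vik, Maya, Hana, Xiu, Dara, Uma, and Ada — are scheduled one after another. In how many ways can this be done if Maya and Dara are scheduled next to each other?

Glue Maya and Dara into one block (2 internal orders), leaving 6 units to arrange in a row.
That gives 2 × 6! = 2 × 720 = 1440.

1440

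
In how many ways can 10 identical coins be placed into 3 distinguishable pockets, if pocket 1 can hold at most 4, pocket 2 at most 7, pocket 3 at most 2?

9

By stars and bars, unrestricted non-negative solutions to x_1+…+x_3 = 10 number C(10+2,2) = 66.
Subtract solutions that violate a single cap (substitute x_i' = x_i − (cap_i+1)): x_1 ≥ 5 gives C(7,2) = 21; x_2 ≥ 8 gives C(4,2) = 6; x_3 ≥ 3 gives C(9,2) = 36. Together 63.
Add back pairs where two caps are both exceeded: 0 + 6 + 0 = 6.
By inclusion–exclusion the count is 66 − 63 + 6 = 9.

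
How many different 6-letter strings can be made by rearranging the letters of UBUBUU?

Letter multiplicities in UBUBUU: B×2, U×4.
The number of distinct arrangements is 6!/(4!·2!) = 720/48 = 15.

15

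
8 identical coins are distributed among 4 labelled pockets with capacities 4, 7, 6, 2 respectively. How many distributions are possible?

By stars and bars, unrestricted non-negative solutions to x_1+…+x_4 = 8 number C(8+3,3) = 165.
Subtract solutions that violate a single cap (substitute x_i' = x_i − (cap_i+1)): x_1 ≥ 5 gives C(6,3) = 20; x_2 ≥ 8 gives C(3,3) = 1; x_3 ≥ 7 gives C(4,3) = 4; x_4 ≥ 3 gives C(8,3) = 56. Together 81.
Add back pairs where two caps are both exceeded: 0 + 0 + 1 + 0 + 0 + 0 = 1.
By inclusion–exclusion the count is 165 − 81 + 1 = 85.

85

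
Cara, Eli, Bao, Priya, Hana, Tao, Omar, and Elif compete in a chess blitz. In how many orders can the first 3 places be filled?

There are 8 choices for 1st place, 7 for 2nd, and 6 for 3rd.
That gives 8 × 7 × 6 = 336.

336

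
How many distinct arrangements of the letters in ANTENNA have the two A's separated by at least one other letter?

300

Total arrangements of ANTENNA: 7!/(3!·2!) = 420.
If the two A's are adjacent, glue them into one block, leaving 6 items to arrange: (6)!/(3!) = 120 ways.
Hence 420 − 120 = 300.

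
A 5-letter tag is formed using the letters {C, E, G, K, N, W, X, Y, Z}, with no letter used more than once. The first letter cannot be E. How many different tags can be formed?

The first letter has 9−1 = 8 choices (anything except E).
The remaining 4 letters are filled from the other 8 symbols without repetition: 8 × 7 × 6 × 5 = 1680.
Total: 8 × 1680 = 13440.

13440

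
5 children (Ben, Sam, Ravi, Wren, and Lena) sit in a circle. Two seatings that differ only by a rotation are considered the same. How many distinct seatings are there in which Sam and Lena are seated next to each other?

12

Treat {Sam, Lena} as one unit (2 internal orders) and seat the resulting 4 units around the table: (3)! circular arrangements.
So 2 × (3)! = 2 × 6 = 12.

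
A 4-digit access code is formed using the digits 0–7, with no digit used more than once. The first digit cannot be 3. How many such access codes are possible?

1470

The first digit has 8−1 = 7 choices (anything except 3).
The remaining 3 digits are filled from the other 7 symbols without repetition: 7 × 6 × 5 = 210.
Total: 7 × 210 = 1470.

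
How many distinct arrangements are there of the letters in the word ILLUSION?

10080

Letter multiplicities in ILLUSION: I×2, L×2, N×1, O×1, S×1, U×1.
The number of distinct arrangements is 8!/(2!·2!) = 40320/4 = 10080.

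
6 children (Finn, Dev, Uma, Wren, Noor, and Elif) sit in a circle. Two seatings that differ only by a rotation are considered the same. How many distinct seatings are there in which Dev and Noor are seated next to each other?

Glue Dev and Noor into a block (2 internal orders). Seating 5 units around a circle gives (4)! arrangements.
So 2 × (4)! = 2 × 24 = 48.

48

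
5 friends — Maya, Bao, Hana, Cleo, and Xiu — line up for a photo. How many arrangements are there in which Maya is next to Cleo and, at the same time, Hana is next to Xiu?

Treat {Maya,Cleo} as one block (2 orders) and {Hana,Xiu} as another (2 orders).
That leaves 3 units to arrange: 2 × 2 × 3! = 4 × 6 = 24.

24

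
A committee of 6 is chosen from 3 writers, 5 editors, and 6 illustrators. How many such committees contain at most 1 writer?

1848

Split by how many writers are chosen (0 through 1).
Sum: C(3,0)·C(11,6) + C(3,1)·C(11,5) = 462 + 1386 = 1848.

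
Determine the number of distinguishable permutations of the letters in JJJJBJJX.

56

JJJJBJJX has 8 letters with J appearing 6 times.
The number of distinct arrangements is 8!/(6!) = 40320/720 = 56.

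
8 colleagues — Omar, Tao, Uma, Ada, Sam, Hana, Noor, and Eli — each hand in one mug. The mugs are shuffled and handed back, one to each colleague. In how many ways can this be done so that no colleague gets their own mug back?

14833

Let Aᵢ be the assignments in which colleague i gets their own mug. We want the size of the complement of A₁∪…∪A_8.
By inclusion–exclusion this is Σ_{j=0}^{8} (−1)^j C(8,j)·(8−j)!.
Computing: 40320 − 40320 + 20160 − 6720 + 1680 − 336 + 56 − 8 + 1 = 14833.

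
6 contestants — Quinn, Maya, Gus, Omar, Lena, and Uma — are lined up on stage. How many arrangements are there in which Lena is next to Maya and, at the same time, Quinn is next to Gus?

96

Treat {Lena,Maya} as one block (2 orders) and {Quinn,Gus} as another (2 orders).
That leaves 4 units to arrange: 2 × 2 × 4! = 4 × 24 = 96.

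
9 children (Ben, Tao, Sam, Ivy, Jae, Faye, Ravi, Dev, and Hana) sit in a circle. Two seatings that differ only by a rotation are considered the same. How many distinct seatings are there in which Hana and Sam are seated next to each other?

Treat {Hana, Sam} as one unit (2 internal orders) and seat the resulting 8 units around the table: (7)! circular arrangements.
So 2 × (7)! = 2 × 5040 = 10080.

10080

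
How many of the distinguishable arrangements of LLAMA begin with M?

Fix M in the first position and arrange the remaining 4 letters.
Those 4 letters have A appearing twice and L appearing twice, giving (4)!/(2!·2!) = 6.

6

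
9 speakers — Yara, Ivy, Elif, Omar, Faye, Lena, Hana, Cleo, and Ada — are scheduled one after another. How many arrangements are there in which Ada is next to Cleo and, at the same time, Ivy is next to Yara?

Treat {Ada,Cleo} as one block (2 orders) and {Ivy,Yara} as another (2 orders).
That leaves 7 units to arrange: 2 × 2 × 7! = 4 × 5040 = 20160.

20160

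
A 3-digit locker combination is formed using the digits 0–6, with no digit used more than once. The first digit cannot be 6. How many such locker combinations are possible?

The first digit has 7−1 = 6 choices (anything except 6).
The remaining 2 digits are filled from the other 6 symbols without repetition: 6 × 5 = 30.
Total: 6 × 30 = 180.

180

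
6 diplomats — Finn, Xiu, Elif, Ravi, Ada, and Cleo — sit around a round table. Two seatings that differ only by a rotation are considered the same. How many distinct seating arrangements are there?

Seat Finn anywhere (absorbing the rotational symmetry), then permute the other 5: (5)! = 120.

120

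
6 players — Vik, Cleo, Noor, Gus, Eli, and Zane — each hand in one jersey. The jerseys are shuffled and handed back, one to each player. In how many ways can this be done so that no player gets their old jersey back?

265

Count assignments avoiding every fixed point. For any j of the 6 players fixed to their old jersey, the other 6−j can be arranged in (6−j)! ways.
By inclusion–exclusion this is Σ_{j=0}^{6} (−1)^j C(6,j)·(6−j)!.
Computing: 720 − 720 + 360 − 120 + 30 − 6 + 1 = 265.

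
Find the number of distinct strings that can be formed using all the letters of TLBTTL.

TLBTTL has 6 letters with L appearing twice and T appearing 3 times.
The number of distinct arrangements is 6!/(3!·2!) = 720/12 = 60.

60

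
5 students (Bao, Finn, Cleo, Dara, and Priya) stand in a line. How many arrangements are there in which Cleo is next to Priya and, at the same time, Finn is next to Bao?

Treat {Cleo,Priya} as one block (2 orders) and {Finn,Bao} as another (2 orders).
That leaves 3 units to arrange: 2 × 2 × 3! = 4 × 6 = 24.

24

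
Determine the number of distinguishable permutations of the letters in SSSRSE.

SSSRSE has 6 letters with S appearing 4 times.
The number of distinct arrangements is 6!/(4!) = 720/24 = 30.

30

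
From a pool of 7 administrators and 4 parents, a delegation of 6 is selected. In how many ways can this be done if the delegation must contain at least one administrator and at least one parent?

Unrestricted: C(11,6) = 462 ways to pick any 6 of the 11.
Selections missing a whole group: no administrators → C(4,6) = 0; no parents → C(7,6) = 7.
Both groups omitted at once is impossible, so 462 − 7 = 455.

455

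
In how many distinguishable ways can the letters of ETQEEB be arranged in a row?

ETQEEB has 6 letters with E appearing 3 times.
So there are 6! / (3!) = 120 distinguishable arrangements.

120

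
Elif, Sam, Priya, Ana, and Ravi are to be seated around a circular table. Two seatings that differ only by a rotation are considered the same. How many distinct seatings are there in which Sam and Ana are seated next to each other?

Glue Sam and Ana into a block (2 internal orders). Seating 4 units around a circle gives (3)! arrangements.
So 2 × (3)! = 2 × 6 = 12.

12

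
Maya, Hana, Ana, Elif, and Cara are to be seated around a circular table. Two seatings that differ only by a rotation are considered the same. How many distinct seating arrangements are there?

24

Seat Maya anywhere (absorbing the rotational symmetry), then permute the other 4: (4)! = 24.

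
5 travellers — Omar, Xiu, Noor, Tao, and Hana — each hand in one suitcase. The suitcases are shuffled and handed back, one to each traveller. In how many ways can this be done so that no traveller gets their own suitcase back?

Count assignments avoiding every fixed point. For any j of the 5 travellers fixed to their own suitcase, the other 5−j can be arranged in (5−j)! ways.
By inclusion–exclusion this is Σ_{j=0}^{5} (−1)^j C(5,j)·(5−j)!.
Computing: 120 − 120 + 60 − 20 + 5 − 1 = 44.

44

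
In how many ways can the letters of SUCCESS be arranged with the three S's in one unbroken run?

Treat the 3 copies of S as a single block. The multiset to arrange is then {SSS, C, C, E, U}, 5 items in all.
That gives (5)!/(2!) = 60 arrangements.

60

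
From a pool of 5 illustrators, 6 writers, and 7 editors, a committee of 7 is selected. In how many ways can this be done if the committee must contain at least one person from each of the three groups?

28987

With no constraint there are C(18,7) = 31824 possible selections.
Selections missing a whole group: no illustrators → C(13,7) = 1716; no writers → C(12,7) = 792; no editors → C(11,7) = 330.
Add back selections omitting two groups (i.e. drawn from a single group): C(5,7) + C(6,7) + C(7,7) = 1.
By inclusion–exclusion: 31824 − 2838 + 1 = 28987.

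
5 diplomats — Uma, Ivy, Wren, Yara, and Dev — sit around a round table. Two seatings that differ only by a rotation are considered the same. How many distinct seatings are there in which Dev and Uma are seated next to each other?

Glue Dev and Uma into a block (2 internal orders). Seating 4 units around a circle gives (3)! arrangements.
So 2 × (3)! = 2 × 6 = 12.

12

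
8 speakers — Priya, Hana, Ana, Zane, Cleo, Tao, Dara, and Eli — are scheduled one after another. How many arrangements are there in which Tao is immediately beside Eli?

Treat {Tao, Eli} as a single unit. There are 7 units to order, and the pair itself can be ordered 2 ways.
So the count is 2·(7)! = 10080.

10080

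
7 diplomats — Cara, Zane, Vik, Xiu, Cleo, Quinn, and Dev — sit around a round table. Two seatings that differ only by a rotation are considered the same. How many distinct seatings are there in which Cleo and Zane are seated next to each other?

Glue Cleo and Zane into a block (2 internal orders). Seating 6 units around a circle gives (5)! arrangements.
So 2 × (5)! = 2 × 120 = 240.

240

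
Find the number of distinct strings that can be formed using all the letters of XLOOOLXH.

The 8 letters of XLOOOLXH have repeats: L appearing twice, O appearing 3 times, and X appearing twice.
Dividing 8! = 40320 by 3!·2!·2! = 24 for the repeated letters gives 1680.

1680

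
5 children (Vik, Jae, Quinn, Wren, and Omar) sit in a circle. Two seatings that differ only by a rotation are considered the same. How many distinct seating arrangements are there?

24

Seat Vik anywhere (absorbing the rotational symmetry), then permute the other 4: (4)! = 24.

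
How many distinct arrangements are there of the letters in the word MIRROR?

MIRROR has 6 letters with R appearing 3 times.
Dividing 6! = 720 by 3! = 6 for the repeated letters gives 120.

120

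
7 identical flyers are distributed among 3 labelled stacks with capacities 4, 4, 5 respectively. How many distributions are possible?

21

By stars and bars, unrestricted non-negative solutions to x_1+…+x_3 = 7 number C(7+2,2) = 36.
Subtract solutions that violate a single cap (substitute x_i' = x_i − (cap_i+1)): x_1 ≥ 5 gives C(4,2) = 6; x_2 ≥ 5 gives C(4,2) = 6; x_3 ≥ 6 gives C(3,2) = 3. Together 15.
No two caps can be exceeded simultaneously, so the pair terms are all 0.
By inclusion–exclusion the count is 36 − 15 + 0 = 21.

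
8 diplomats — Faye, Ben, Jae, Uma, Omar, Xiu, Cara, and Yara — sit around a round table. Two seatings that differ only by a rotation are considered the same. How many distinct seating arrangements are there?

5040

Seat Faye anywhere (absorbing the rotational symmetry), then permute the other 7: (7)! = 5040.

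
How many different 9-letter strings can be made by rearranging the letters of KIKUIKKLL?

KIKUIKKLL has 9 letters with I appearing twice, K appearing 4 times, and L appearing twice.
Dividing 9! = 362880 by 4!·2!·2! = 96 for the repeated letters gives 3780.

3780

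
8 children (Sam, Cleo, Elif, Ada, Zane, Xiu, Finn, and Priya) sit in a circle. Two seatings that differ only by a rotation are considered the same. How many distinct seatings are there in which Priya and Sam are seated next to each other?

1440

Glue Priya and Sam into a block (2 internal orders). Seating 7 units around a circle gives (6)! arrangements.
So 2 × (6)! = 2 × 720 = 1440.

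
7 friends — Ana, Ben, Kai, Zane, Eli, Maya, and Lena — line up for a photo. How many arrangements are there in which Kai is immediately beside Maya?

Treat {Kai, Maya} as a single unit. There are 6 units to order, and the pair itself can be ordered 2 ways.
So the count is 2·(6)! = 1440.

1440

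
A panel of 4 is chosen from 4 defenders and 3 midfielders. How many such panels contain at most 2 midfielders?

Split by how many midfielders are chosen (0 through 2).
Sum: C(3,0)·C(4,4) + C(3,1)·C(4,3) + C(3,2)·C(4,2) = 1 + 12 + 18 = 31.

31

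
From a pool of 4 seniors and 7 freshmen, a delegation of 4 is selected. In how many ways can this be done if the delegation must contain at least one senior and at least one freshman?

With no constraint there are C(11,4) = 330 possible selections.
Subtract selections that omit an entire group: no seniors → C(7,4) = 35; no freshmen → C(4,4) = 1.
Both groups omitted at once is impossible, so 330 − 36 = 294.

294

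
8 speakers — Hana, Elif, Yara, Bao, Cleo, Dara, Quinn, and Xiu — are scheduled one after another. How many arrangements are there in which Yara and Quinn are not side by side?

30240

Of the 8! = 40320 arrangements, those with Yara and Quinn adjacent number 2 × 7! = 10080 (treat the pair as a block with 2 internal orders).
Complementary counting: 40320 − 10080 = 30240.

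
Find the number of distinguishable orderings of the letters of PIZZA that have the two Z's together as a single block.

24

Treat the 2 copies of Z as a single block. The multiset to arrange is then {ZZ, A, I, P}, 4 items in all.
All 4 items are distinct, so there are (4)! = 24 arrangements.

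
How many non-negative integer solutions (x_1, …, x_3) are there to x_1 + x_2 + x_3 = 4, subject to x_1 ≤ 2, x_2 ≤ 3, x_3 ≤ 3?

10

By stars and bars, unrestricted non-negative solutions to x_1+…+x_3 = 4 number C(4+2,2) = 15.
Subtract solutions that violate a single cap (substitute x_i' = x_i − (cap_i+1)): x_1 ≥ 3 gives C(3,2) = 3; x_2 ≥ 4 gives C(2,2) = 1; x_3 ≥ 4 gives C(2,2) = 1. Together 5.
No two caps can be exceeded simultaneously, so the pair terms are all 0.
By inclusion–exclusion the count is 15 − 5 + 0 = 10.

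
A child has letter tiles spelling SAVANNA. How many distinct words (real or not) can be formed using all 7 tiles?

420

Letter multiplicities in SAVANNA: A×3, N×2, S×1, V×1.
So there are 7! / (3!·2!) = 420 distinguishable arrangements.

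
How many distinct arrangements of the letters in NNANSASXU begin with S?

Fix S in the first position and arrange the remaining 8 letters.
Those 8 letters have A appearing twice and N appearing 3 times, giving (8)!/(3!·2!) = 3360.

3360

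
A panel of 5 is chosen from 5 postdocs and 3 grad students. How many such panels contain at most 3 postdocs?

Split by how many postdocs are chosen (0 through 3).
Sum: C(5,0)·C(3,5) + C(5,1)·C(3,4) + C(5,2)·C(3,3) + C(5,3)·C(3,2) = 0 + 0 + 10 + 30 = 40.

40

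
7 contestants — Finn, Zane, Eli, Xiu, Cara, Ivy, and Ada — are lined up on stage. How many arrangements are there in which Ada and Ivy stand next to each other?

1440

Treat {Ada, Ivy} as a single unit. There are 6 units to order, and the pair itself can be ordered 2 ways.
So the count is 2·(6)! = 1440.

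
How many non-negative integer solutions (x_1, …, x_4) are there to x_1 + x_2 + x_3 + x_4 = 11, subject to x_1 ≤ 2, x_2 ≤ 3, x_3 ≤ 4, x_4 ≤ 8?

Without the upper bounds there are C(14,3) = 364 ways to split 11 among 4 variables.
Subtract solutions that violate a single cap (substitute x_i' = x_i − (cap_i+1)): x_1 ≥ 3 gives C(11,3) = 165; x_2 ≥ 4 gives C(10,3) = 120; x_3 ≥ 5 gives C(9,3) = 84; x_4 ≥ 9 gives C(5,3) = 10. Together 379.
Add back pairs where two caps are both exceeded: 35 + 20 + 0 + 10 + 0 + 0 = 65.
By inclusion–exclusion the count is 364 − 379 + 65 = 50.

50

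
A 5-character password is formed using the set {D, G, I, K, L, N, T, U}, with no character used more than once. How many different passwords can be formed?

With no repetition, fill the 5 characters in order: 8 choices, then 7, down to 4.
8 × 7 × 6 × 5 × 4 = 6720.

6720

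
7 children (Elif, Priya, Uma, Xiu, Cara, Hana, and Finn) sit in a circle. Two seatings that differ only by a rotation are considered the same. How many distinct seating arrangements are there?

Seat Elif anywhere (absorbing the rotational symmetry), then permute the other 6: (6)! = 720.

720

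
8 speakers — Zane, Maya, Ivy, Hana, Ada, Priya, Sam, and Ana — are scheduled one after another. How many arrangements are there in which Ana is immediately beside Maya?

10080

Place the 6 others and the Ana-Maya pair as 7 objects in a line; the pair has 2 internal arrangements.
So the count is 2·(7)! = 10080.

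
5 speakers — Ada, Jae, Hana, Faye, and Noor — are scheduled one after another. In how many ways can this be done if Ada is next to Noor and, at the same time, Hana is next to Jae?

Treat {Ada,Noor} as one block (2 orders) and {Hana,Jae} as another (2 orders).
That leaves 3 units to arrange: 2 × 2 × 3! = 4 × 6 = 24.

24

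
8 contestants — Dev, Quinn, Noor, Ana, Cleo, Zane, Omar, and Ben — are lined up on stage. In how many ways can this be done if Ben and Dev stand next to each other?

10080

Treat {Ben, Dev} as a single unit. There are 7 units to order, and the pair itself can be ordered 2 ways.
So the count is 2·(7)! = 10080.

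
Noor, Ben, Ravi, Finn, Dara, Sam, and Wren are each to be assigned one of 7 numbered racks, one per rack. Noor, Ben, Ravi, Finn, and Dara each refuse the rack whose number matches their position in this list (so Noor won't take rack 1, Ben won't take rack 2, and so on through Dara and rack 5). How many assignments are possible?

Let Aᵢ (for 1 ≤ i ≤ 5) be the placements that put person i in their forbidden rack. Any j of these fix j positions, leaving (7−j)! ways to fill the rest, and there are C(5,j) ways to pick which j.
By inclusion–exclusion, the number of valid placements is Σ_{j=0}^{5} (−1)^j C(5,j)·(7−j)!.
Computing: 5040 − 3600 + 1200 − 240 + 30 − 2 = 2428.

2428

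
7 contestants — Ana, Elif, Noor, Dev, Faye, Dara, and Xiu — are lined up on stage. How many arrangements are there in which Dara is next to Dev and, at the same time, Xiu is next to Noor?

480

Treat {Dara,Dev} as one block (2 orders) and {Xiu,Noor} as another (2 orders).
That leaves 5 units to arrange: 2 × 2 × 5! = 4 × 120 = 480.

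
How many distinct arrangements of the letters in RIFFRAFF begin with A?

105

With the first slot taken by A, it remains to arrange the other 7 letters (RIFFRFF).
Those 7 letters have F appearing 4 times and R appearing twice, giving (7)!/(4!·2!) = 105.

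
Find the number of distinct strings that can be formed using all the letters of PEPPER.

PEPPER has 6 letters with E appearing twice and P appearing 3 times.
The number of distinct arrangements is 6!/(3!·2!) = 720/12 = 60.

60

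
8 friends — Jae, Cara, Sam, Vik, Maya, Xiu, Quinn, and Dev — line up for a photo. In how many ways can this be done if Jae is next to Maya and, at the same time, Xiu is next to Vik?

2880

Treat {Jae,Maya} as one block (2 orders) and {Xiu,Vik} as another (2 orders).
That leaves 6 units to arrange: 2 × 2 × 6! = 4 × 720 = 2880.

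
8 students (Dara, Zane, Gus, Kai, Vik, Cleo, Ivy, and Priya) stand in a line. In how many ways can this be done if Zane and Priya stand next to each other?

10080

Place the 6 others and the Zane-Priya pair as 7 objects in a line; the pair has 2 internal arrangements.
That gives 2 × 7! = 2 × 5040 = 10080.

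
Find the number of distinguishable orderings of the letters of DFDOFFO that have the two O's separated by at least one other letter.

Total arrangements of DFDOFFO: 7!/(3!·2!·2!) = 210.
Arrangements with the O's together: treat OO as one letter, giving (6)!/(3!·2!) = 60.
Hence 210 − 60 = 150.

150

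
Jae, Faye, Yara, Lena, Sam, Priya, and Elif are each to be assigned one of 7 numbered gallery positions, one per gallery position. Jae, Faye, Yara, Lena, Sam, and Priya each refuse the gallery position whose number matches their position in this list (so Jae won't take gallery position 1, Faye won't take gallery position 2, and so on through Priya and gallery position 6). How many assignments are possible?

Let Aᵢ (for 1 ≤ i ≤ 6) be the placements that put person i in their forbidden gallery position. Any j of these fix j positions, leaving (7−j)! ways to fill the rest, and there are C(6,j) ways to pick which j.
By inclusion–exclusion, the number of valid placements is Σ_{j=0}^{6} (−1)^j C(6,j)·(7−j)!.
Computing: 5040 − 4320 + 1800 − 480 + 90 − 12 + 1 = 2119.

2119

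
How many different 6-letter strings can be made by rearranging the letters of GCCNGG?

GCCNGG has 6 letters with C appearing twice and G appearing 3 times.
The number of distinct arrangements is 6!/(3!·2!) = 720/12 = 60.

60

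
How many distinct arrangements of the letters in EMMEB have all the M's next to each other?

Treat the 2 copies of M as a single block. The multiset to arrange is then {MM, B, E, E}, 4 items in all.
That gives (4)!/(2!) = 12 arrangements.

12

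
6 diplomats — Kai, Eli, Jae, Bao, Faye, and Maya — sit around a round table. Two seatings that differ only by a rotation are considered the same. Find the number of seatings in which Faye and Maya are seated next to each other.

Glue Faye and Maya into a block (2 internal orders). Seating 5 units around a circle gives (4)! arrangements.
So 2 × (4)! = 2 × 24 = 48.

48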